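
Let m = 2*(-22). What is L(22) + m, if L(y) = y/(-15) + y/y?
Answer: -667/15 ≈ -44.467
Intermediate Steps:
m = -44
L(y) = 1 - y/15 (L(y) = y*(-1/15) + 1 = -y/15 + 1 = 1 - y/15)
L(22) + m = (1 - 1/15*22) - 44 = (1 - 22/15) - 44 = -7/15 - 44 = -667/15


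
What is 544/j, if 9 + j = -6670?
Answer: -544/6679 ≈ -0.081449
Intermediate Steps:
j = -6679 (j = -9 - 6670 = -6679)
544/j = 544/(-6679) = 544*(-1/6679) = -544/6679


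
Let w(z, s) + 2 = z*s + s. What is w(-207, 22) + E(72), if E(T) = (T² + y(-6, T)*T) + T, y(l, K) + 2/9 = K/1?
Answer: 5890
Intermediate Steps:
y(l, K) = -2/9 + K (y(l, K) = -2/9 + K/1 = -2/9 + K*1 = -2/9 + K)
E(T) = T + T² + T*(-2/9 + T) (E(T) = (T² + (-2/9 + T)*T) + T = (T² + T*(-2/9 + T)) + T = T + T² + T*(-2/9 + T))
w(z, s) = -2 + s + s*z (w(z, s) = -2 + (z*s + s) = -2 + (s*z + s) = -2 + (s + s*z) = -2 + s + s*z)
w(-207, 22) + E(72) = (-2 + 22 + 22*(-207)) + (⅑)*72*(7 + 18*72) = (-2 + 22 - 4554) + (⅑)*72*(7 + 1296) = -4534 + (⅑)*72*1303 = -4534 + 10424 = 5890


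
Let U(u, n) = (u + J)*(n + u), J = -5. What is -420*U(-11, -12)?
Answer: -154560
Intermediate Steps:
U(u, n) = (-5 + u)*(n + u) (U(u, n) = (u - 5)*(n + u) = (-5 + u)*(n + u))
-420*U(-11, -12) = -420*((-11)² - 5*(-12) - 5*(-11) - 12*(-11)) = -420*(121 + 60 + 55 + 132) = -420*368 = -154560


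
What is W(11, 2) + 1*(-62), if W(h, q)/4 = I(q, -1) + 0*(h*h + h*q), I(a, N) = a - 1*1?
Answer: -58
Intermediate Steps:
I(a, N) = -1 + a (I(a, N) = a - 1 = -1 + a)
W(h, q) = -4 + 4*q (W(h, q) = 4*((-1 + q) + 0*(h*h + h*q)) = 4*((-1 + q) + 0*(h² + h*q)) = 4*((-1 + q) + 0) = 4*(-1 + q) = -4 + 4*q)
W(11, 2) + 1*(-62) = (-4 + 4*2) + 1*(-62) = (-4 + 8) - 62 = 4 - 62 = -58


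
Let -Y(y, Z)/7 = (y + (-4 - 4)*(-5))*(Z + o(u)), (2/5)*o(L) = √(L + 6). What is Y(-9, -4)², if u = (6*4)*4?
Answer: 61545323/2 - 941780*√102 ≈ 2.1261e+7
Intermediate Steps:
u = 96 (u = 24*4 = 96)
o(L) = 5*√(6 + L)/2 (o(L) = 5*√(L + 6)/2 = 5*√(6 + L)/2)
Y(y, Z) = -7*(40 + y)*(Z + 5*√102/2) (Y(y, Z) = -7*(y + (-4 - 4)*(-5))*(Z + 5*√(6 + 96)/2) = -7*(y - 8*(-5))*(Z + 5*√102/2) = -7*(y + 40)*(Z + 5*√102/2) = -7*(40 + y)*(Z + 5*√102/2))
Y(-9, -4)² = (-700*√102 - 280*(-4) - 7*(-4)*(-9) - 35/2*(-9)*√102)² = (-700*√102 + 1120 - 252 + 315*√102/2)² = (868 - 1085*√102/2)²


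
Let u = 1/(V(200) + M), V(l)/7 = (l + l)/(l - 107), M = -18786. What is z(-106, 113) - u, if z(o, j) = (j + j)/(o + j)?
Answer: 394211999/12210086 ≈ 32.286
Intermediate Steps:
V(l) = 14*l/(-107 + l) (V(l) = 7*((l + l)/(l - 107)) = 7*((2*l)/(-107 + l)) = 7*(2*l/(-107 + l)) = 14*l/(-107 + l))
u = -93/1744298 (u = 1/(14*200/(-107 + 200) - 18786) = 1/(14*200/93 - 18786) = 1/(14*200*(1/93) - 18786) = 1/(2800/93 - 18786) = 1/(-1744298/93) = -93/1744298 ≈ -5.3317e-5)
z(o, j) = 2*j/(j + o) (z(o, j) = (2*j)/(j + o) = 2*j/(j + o))
z(-106, 113) - u = 2*113/(113 - 106) - 1*(-93/1744298) = 2*113/7 + 93/1744298 = 2*113*(⅐) + 93/1744298 = 226/7 + 93/1744298 = 394211999/12210086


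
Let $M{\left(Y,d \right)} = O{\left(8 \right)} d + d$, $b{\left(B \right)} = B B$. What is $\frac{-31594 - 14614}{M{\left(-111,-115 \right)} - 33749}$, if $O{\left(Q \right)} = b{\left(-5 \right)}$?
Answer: $\frac{46208}{36739} \approx 1.2577$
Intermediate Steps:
$b{\left(B \right)} = B^{2}$
$O{\left(Q \right)} = 25$ ($O{\left(Q \right)} = \left(-5\right)^{2} = 25$)
$M{\left(Y,d \right)} = 26 d$ ($M{\left(Y,d \right)} = 25 d + d = 26 d$)
$\frac{-31594 - 14614}{M{\left(-111,-115 \right)} - 33749} = \frac{-31594 - 14614}{26 \left(-115\right) - 33749} = - \frac{46208}{-2990 - 33749} = - \frac{46208}{-36739} = \left(-46208\right) \left(- \frac{1}{36739}\right) = \frac{46208}{36739}$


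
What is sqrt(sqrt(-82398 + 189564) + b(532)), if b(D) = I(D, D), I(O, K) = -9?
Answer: sqrt(-9 + sqrt(107166)) ≈ 17.843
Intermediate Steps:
b(D) = -9
sqrt(sqrt(-82398 + 189564) + b(532)) = sqrt(sqrt(-82398 + 189564) - 9) = sqrt(sqrt(107166) - 9) = sqrt(-9 + sqrt(107166))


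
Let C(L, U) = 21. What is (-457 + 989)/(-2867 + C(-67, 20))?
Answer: -266/1423 ≈ -0.18693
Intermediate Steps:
(-457 + 989)/(-2867 + C(-67, 20)) = (-457 + 989)/(-2867 + 21) = 532/(-2846) = 532*(-1/2846) = -266/1423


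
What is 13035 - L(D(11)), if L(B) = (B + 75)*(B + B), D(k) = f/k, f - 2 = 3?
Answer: 1568935/121 ≈ 12966.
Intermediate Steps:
f = 5 (f = 2 + 3 = 5)
D(k) = 5/k
L(B) = 2*B*(75 + B) (L(B) = (75 + B)*(2*B) = 2*B*(75 + B))
13035 - L(D(11)) = 13035 - 2*5/11*(75 + 5/11) = 13035 - 2*5*(1/11)*(75 + 5*(1/11)) = 13035 - 2*5*(75 + 5/11)/11 = 13035 - 2*5*830/(11*11) = 13035 - 1*8300/121 = 13035 - 8300/121 = 1568935/121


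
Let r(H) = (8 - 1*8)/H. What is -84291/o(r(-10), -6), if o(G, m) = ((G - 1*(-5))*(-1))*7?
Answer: 84291/35 ≈ 2408.3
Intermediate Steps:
r(H) = 0 (r(H) = (8 - 8)/H = 0/H = 0)
o(G, m) = -35 - 7*G (o(G, m) = ((G + 5)*(-1))*7 = ((5 + G)*(-1))*7 = (-5 - G)*7 = -35 - 7*G)
-84291/o(r(-10), -6) = -84291/(-35 - 7*0) = -84291/(-35 + 0) = -84291/(-35) = -84291*(-1/35) = 84291/35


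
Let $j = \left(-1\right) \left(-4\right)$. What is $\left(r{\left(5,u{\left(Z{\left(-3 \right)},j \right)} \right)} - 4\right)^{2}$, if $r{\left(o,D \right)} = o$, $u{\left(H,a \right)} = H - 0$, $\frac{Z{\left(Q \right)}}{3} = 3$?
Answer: $1$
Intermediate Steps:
$j = 4$
$Z{\left(Q \right)} = 9$ ($Z{\left(Q \right)} = 3 \cdot 3 = 9$)
$u{\left(H,a \right)} = H$ ($u{\left(H,a \right)} = H + 0 = H$)
$\left(r{\left(5,u{\left(Z{\left(-3 \right)},j \right)} \right)} - 4\right)^{2} = \left(5 - 4\right)^{2} = 1^{2} = 1$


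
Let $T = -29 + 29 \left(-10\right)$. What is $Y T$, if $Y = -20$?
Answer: $6380$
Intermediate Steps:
$T = -319$ ($T = -29 - 290 = -319$)
$Y T = \left(-20\right) \left(-319\right) = 6380$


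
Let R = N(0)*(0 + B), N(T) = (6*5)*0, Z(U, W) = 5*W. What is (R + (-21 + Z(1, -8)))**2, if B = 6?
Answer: 3721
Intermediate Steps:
N(T) = 0 (N(T) = 30*0 = 0)
R = 0 (R = 0*(0 + 6) = 0*6 = 0)
(R + (-21 + Z(1, -8)))**2 = (0 + (-21 + 5*(-8)))**2 = (0 + (-21 - 40))**2 = (0 - 61)**2 = (-61)**2 = 3721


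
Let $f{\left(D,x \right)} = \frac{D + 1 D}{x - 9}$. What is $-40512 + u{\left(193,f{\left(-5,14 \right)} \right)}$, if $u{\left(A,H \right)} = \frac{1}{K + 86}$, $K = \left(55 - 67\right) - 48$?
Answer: $- \frac{1053311}{26} \approx -40512.0$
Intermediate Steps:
$f{\left(D,x \right)} = \frac{2 D}{-9 + x}$ ($f{\left(D,x \right)} = \frac{D + D}{-9 + x} = \frac{2 D}{-9 + x}$)
$K = -60$ ($K = -12 - 48 = -60$)
$u{\left(A,H \right)} = \frac{1}{26}$ ($u{\left(A,H \right)} = \frac{1}{-60 + 86} = \frac{1}{26}$)
$-40512 + u{\left(193,f{\left(-5,14 \right)} \right)} = -40512 + \frac{1}{26} = - \frac{1053311}{26}$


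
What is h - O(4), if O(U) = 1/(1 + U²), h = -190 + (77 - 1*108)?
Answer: -3758/17 ≈ -221.06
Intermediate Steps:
h = -221 (h = -190 + (77 - 108) = -190 - 31 = -221)
h - O(4) = -221 - 1/(1 + 4²) = -221 - 1/(1 + 16) = -221 - 1/17 = -3758/17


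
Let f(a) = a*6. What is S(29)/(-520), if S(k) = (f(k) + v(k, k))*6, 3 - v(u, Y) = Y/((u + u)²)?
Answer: -61593/30160 ≈ -2.0422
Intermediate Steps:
f(a) = 6*a
v(u, Y) = 3 - Y/(4*u²) (v(u, Y) = 3 - Y/((u + u)²) = 3 - Y/((2*u)²) = 3 - Y/(4*u²))
S(k) = 18 + 36*k - 3/(2*k) (S(k) = (6*k + (3 - k/(4*k²)))*6 = (6*k + (3 - 1/(4*k)))*6 = (3 + 6*k - 1/(4*k))*6 = 18 + 36*k - 3/(2*k))
S(29)/(-520) = (18 + 36*29 - 3/2/29)/(-520) = (18 + 1044 - 3/2*1/29)*(-1/520) = (18 + 1044 - 3/58)*(-1/520) = (61593/58)*(-1/520) = -61593/30160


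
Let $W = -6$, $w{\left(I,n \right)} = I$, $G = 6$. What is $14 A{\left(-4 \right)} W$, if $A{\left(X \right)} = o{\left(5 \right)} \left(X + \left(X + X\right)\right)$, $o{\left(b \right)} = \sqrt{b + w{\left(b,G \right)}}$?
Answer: $1008 \sqrt{10} \approx 3187.6$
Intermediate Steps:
$o{\left(b \right)} = \sqrt{2} \sqrt{b}$ ($o{\left(b \right)} = \sqrt{b + b} = \sqrt{2 b} = \sqrt{2} \sqrt{b}$)
$A{\left(X \right)} = 3 X \sqrt{10}$ ($A{\left(X \right)} = \sqrt{2} \sqrt{5} \left(X + \left(X + X\right)\right) = \sqrt{10} \left(X + 2 X\right) = \sqrt{10} \cdot 3 X = 3 X \sqrt{10}$)
$14 A{\left(-4 \right)} W = 14 \cdot 3 \left(-4\right) \sqrt{10} \left(-6\right) = 14 \left(- 12 \sqrt{10}\right) \left(-6\right) = - 168 \sqrt{10} \left(-6\right) = 1008 \sqrt{10}$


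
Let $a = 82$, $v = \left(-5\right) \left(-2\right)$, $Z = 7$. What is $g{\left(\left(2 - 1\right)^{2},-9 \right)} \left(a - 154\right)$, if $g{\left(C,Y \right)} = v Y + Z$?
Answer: $5976$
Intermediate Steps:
$v = 10$
$g{\left(C,Y \right)} = 7 + 10 Y$ ($g{\left(C,Y \right)} = 10 Y + 7 = 7 + 10 Y$)
$g{\left(\left(2 - 1\right)^{2},-9 \right)} \left(a - 154\right) = \left(7 + 10 \left(-9\right)\right) \left(82 - 154\right) = \left(7 - 90\right) \left(-72\right) = \left(-83\right) \left(-72\right) = 5976$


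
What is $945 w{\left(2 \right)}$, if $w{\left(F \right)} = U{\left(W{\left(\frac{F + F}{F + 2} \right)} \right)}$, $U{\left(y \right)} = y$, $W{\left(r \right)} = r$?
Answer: $945$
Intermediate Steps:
$w{\left(F \right)} = \frac{2 F}{2 + F}$ ($w{\left(F \right)} = \frac{F + F}{F + 2} = \frac{2 F}{2 + F}$)
$945 w{\left(2 \right)} = 945 \cdot 2 \cdot 2 \frac{1}{2 + 2} = 945 \cdot 2 \cdot 2 \cdot \frac{1}{4} = 945 \cdot 1 = 945$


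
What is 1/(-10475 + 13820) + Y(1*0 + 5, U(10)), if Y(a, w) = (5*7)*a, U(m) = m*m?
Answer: 585376/3345 ≈ 175.00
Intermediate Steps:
U(m) = m²
Y(a, w) = 35*a
1/(-10475 + 13820) + Y(1*0 + 5, U(10)) = 1/(-10475 + 13820) + 35*(1*0 + 5) = 1/3345 + 35*(0 + 5) = 1/3345 + 35*5 = 1/3345 + 175 = 585376/3345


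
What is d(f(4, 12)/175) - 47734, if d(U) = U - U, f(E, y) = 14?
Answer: -47734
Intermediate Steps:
d(U) = 0
d(f(4, 12)/175) - 47734 = 0 - 47734 = -47734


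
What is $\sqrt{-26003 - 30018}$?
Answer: $i \sqrt{56021} \approx 236.69 i$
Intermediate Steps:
$\sqrt{-26003 - 30018} = \sqrt{-56021} = i \sqrt{56021}$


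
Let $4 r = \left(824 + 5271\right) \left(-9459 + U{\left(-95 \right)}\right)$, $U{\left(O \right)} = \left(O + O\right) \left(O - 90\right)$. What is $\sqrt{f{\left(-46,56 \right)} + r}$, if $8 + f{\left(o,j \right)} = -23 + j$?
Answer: $\frac{\sqrt{156586745}}{2} \approx 6256.7$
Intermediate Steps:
$U{\left(O \right)} = 2 O \left(-90 + O\right)$
$f{\left(o,j \right)} = -31 + j$ ($f{\left(o,j \right)} = -8 + \left(-23 + j\right) = -31 + j$)
$r = \frac{156586645}{4}$ ($r = \frac{\left(824 + 5271\right) \left(-9459 + 2 \left(-95\right) \left(-90 - 95\right)\right)}{4} = \frac{6095 \left(-9459 + 2 \left(-95\right) \left(-185\right)\right)}{4} = \frac{6095 \left(-9459 + 35150\right)}{4} = \frac{6095 \cdot 25691}{4} = \frac{1}{4} \cdot 156586645 = \frac{156586645}{4} \approx 3.9147 \cdot 10^{7}$)
$\sqrt{f{\left(-46,56 \right)} + r} = \sqrt{\left(-31 + 56\right) + \frac{156586645}{4}} = \sqrt{25 + \frac{156586645}{4}} = \sqrt{\frac{156586745}{4}} = \frac{\sqrt{156586745}}{2}$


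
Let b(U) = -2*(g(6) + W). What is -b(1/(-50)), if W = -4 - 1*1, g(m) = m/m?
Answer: -8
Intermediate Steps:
g(m) = 1
W = -5 (W = -4 - 1 = -5)
b(U) = 8 (b(U) = -2*(1 - 5) = -2*(-4) = 8)
-b(1/(-50)) = -1*8 = -8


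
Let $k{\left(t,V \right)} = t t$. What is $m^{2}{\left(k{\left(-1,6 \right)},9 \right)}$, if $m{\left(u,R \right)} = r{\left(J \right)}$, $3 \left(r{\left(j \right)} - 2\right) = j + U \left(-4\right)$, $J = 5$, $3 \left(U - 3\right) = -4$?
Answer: $\frac{169}{81} \approx 2.0864$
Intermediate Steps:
$k{\left(t,V \right)} = t^{2}$
$U = \frac{5}{3}$ ($U = 3 + \frac{1}{3} \left(-4\right) = 3 - \frac{4}{3} = \frac{5}{3} \approx 1.6667$)
$r{\left(j \right)} = - \frac{2}{9} + \frac{j}{3}$ ($r{\left(j \right)} = 2 + \frac{j + \frac{5}{3} \left(-4\right)}{3} = 2 + \frac{j - \frac{20}{3}}{3} = 2 + \frac{- \frac{20}{3} + j}{3} = 2 + \left(- \frac{20}{9} + \frac{j}{3}\right) = - \frac{2}{9} + \frac{j}{3}$)
$m{\left(u,R \right)} = \frac{13}{9}$ ($m{\left(u,R \right)} = - \frac{2}{9} + \frac{1}{3} \cdot 5 = - \frac{2}{9} + \frac{5}{3} = \frac{13}{9}$)
$m^{2}{\left(k{\left(-1,6 \right)},9 \right)} = \left(\frac{13}{9}\right)^{2} = \frac{169}{81}$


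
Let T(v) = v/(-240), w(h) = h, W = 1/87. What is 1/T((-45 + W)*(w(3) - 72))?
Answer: -3480/45011 ≈ -0.077314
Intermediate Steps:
W = 1/87 ≈ 0.011494
T(v) = -v/240 (T(v) = v*(-1/240) = -v/240)
1/T((-45 + W)*(w(3) - 72)) = 1/(-(-45 + 1/87)*(3 - 72)/240) = 1/(-(-1957)*(-69)/10440) = 1/(-1/240*90022/29) = 1/(-45011/3480) = -3480/45011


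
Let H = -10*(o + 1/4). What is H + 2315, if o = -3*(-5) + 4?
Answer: 4245/2 ≈ 2122.5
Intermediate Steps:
o = 19 (o = 15 + 4 = 19)
H = -385/2 (H = -10*(19 + 1/4) = -10*(19 + ¼) = -10*77/4 = -385/2 ≈ -192.50)
H + 2315 = -385/2 + 2315 = 4245/2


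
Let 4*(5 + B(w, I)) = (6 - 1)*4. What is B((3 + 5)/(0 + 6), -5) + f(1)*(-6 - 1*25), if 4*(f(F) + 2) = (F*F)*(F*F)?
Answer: 217/4 ≈ 54.250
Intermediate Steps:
B(w, I) = 0 (B(w, I) = -5 + ((6 - 1)*4)/4 = -5 + (5*4)/4 = -5 + (1/4)*20 = -5 + 5 = 0)
f(F) = -2 + F**4/4 (f(F) = -2 + ((F*F)*(F*F))/4 = -2 + (F**2*F**2)/4 = -2 + F**4/4)
B((3 + 5)/(0 + 6), -5) + f(1)*(-6 - 1*25) = 0 + (-2 + (1/4)*1**4)*(-6 - 1*25) = 0 + (-2 + (1/4)*1)*(-6 - 25) = 0 + (-2 + 1/4)*(-31) = 0 - 7/4*(-31) = 0 + 217/4 = 217/4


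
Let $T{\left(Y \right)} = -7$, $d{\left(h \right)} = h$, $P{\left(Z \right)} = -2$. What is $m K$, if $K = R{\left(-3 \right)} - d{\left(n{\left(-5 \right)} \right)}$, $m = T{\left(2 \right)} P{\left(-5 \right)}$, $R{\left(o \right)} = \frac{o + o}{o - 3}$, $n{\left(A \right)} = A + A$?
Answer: $154$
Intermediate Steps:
$n{\left(A \right)} = 2 A$
$R{\left(o \right)} = \frac{2 o}{-3 + o}$
$m = 14$ ($m = \left(-7\right) \left(-2\right) = 14$)
$K = 11$ ($K = 2 \left(-3\right) \frac{1}{-3 - 3} - 2 \left(-5\right) = 2 \left(-3\right) \frac{1}{-6} - -10 = 2 \left(-3\right) \left(- \frac{1}{6}\right) + 10 = 1 + 10 = 11$)
$m K = 14 \cdot 11 = 154$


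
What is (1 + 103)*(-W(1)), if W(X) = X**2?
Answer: -104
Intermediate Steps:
(1 + 103)*(-W(1)) = (1 + 103)*(-1*1**2) = 104*(-1*1) = 104*(-1) = -104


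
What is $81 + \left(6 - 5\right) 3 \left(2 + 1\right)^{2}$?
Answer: $108$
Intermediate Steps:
$81 + \left(6 - 5\right) 3 \left(2 + 1\right)^{2} = 81 + 1 \cdot 3 \cdot 3^{2} = 81 + 3 \cdot 9 = 81 + 27 = 108$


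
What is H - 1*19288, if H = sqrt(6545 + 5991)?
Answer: -19288 + 2*sqrt(3134) ≈ -19176.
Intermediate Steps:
H = 2*sqrt(3134) (H = sqrt(12536) = 2*sqrt(3134) ≈ 111.96)
H - 1*19288 = 2*sqrt(3134) - 1*19288 = 2*sqrt(3134) - 19288 = -19288 + 2*sqrt(3134)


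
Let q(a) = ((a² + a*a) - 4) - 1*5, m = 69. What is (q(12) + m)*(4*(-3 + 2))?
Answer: -1392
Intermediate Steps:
q(a) = -9 + 2*a² (q(a) = ((a² + a²) - 4) - 5 = (2*a² - 4) - 5 = (-4 + 2*a²) - 5 = -9 + 2*a²)
(q(12) + m)*(4*(-3 + 2)) = ((-9 + 2*12²) + 69)*(4*(-3 + 2)) = ((-9 + 2*144) + 69)*(4*(-1)) = ((-9 + 288) + 69)*(-4) = (279 + 69)*(-4) = 348*(-4) = -1392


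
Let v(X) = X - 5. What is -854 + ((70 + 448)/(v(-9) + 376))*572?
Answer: -6426/181 ≈ -35.503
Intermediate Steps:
v(X) = -5 + X
-854 + ((70 + 448)/(v(-9) + 376))*572 = -854 + ((70 + 448)/((-5 - 9) + 376))*572 = -854 + (518/(-14 + 376))*572 = -854 + (518/362)*572 = -854 + (518*(1/362))*572 = -854 + (259/181)*572 = -854 + 148148/181 = -6426/181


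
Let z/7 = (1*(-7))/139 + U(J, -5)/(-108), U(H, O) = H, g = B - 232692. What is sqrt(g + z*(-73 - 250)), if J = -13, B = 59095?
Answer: 5*I*sqrt(43508353443)/2502 ≈ 416.84*I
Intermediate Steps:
g = -173597 (g = 59095 - 232692 = -173597)
z = 7357/15012 (z = 7*((1*(-7))/139 - 13/(-108)) = 7*(-7*1/139 - 13*(-1/108)) = 7*(-7/139 + 13/108) = 7*(1051/15012) = 7357/15012 ≈ 0.49007)
sqrt(g + z*(-73 - 250)) = sqrt(-173597 + 7357*(-73 - 250)/15012) = sqrt(-173597 + (7357/15012)*(-323)) = sqrt(-173597 - 2376311/15012) = sqrt(-2608414475/15012) = 5*I*sqrt(43508353443)/2502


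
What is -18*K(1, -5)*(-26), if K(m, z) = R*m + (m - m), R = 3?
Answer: 1404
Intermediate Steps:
K(m, z) = 3*m (K(m, z) = 3*m + (m - m) = 3*m + 0 = 3*m)
-18*K(1, -5)*(-26) = -54*(-26) = 1404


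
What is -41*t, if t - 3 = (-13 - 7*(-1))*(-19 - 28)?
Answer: -11685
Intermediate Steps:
t = 285 (t = 3 + (-13 - 7*(-1))*(-19 - 28) = 3 + (-13 + 7)*(-47) = 3 - 6*(-47) = 3 + 282 = 285)
-41*t = -41*285 = -11685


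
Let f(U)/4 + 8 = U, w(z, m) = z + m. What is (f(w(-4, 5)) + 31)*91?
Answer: 273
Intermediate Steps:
w(z, m) = m + z
f(U) = -32 + 4*U
(f(w(-4, 5)) + 31)*91 = ((-32 + 4*(5 - 4)) + 31)*91 = ((-32 + 4*1) + 31)*91 = ((-32 + 4) + 31)*91 = (-28 + 31)*91 = 3*91 = 273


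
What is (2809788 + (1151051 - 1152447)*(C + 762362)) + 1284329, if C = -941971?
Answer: 254828281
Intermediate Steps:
(2809788 + (1151051 - 1152447)*(C + 762362)) + 1284329 = (2809788 + (1151051 - 1152447)*(-941971 + 762362)) + 1284329 = (2809788 - 1396*(-179609)) + 1284329 = (2809788 + 250734164) + 1284329 = 253543952 + 1284329 = 254828281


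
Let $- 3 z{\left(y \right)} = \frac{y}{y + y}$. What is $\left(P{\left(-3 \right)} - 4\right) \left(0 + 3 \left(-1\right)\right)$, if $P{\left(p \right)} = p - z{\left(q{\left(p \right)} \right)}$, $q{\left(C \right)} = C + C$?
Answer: $\frac{41}{2} \approx 20.5$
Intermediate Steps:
$q{\left(C \right)} = 2 C$
$z{\left(y \right)} = - \frac{1}{6}$ ($z{\left(y \right)} = - \frac{y \frac{1}{y + y}}{3} = - \frac{y \frac{1}{2 y}}{3} = \left(- \frac{1}{3}\right) \frac{1}{2} = - \frac{1}{6}$)
$P{\left(p \right)} = \frac{1}{6} + p$ ($P{\left(p \right)} = p - - \frac{1}{6} = p + \frac{1}{6} = \frac{1}{6} + p$)
$\left(P{\left(-3 \right)} - 4\right) \left(0 + 3 \left(-1\right)\right) = \left(\left(\frac{1}{6} - 3\right) - 4\right) \left(0 + 3 \left(-1\right)\right) = \left(- \frac{17}{6} - 4\right) \left(0 - 3\right) = \left(- \frac{41}{6}\right) \left(-3\right) = \frac{41}{2}$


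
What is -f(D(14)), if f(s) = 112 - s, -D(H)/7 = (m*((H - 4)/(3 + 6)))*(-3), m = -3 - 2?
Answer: -686/3 ≈ -228.67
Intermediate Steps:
m = -5
D(H) = 140/3 - 35*H/3 (D(H) = -7*(-5*(H - 4)/(3 + 6))*(-3) = -7*(-5*(-4 + H)/9)*(-3) = -7*(-5*(-4/9 + H/9))*(-3) = -7*(20/9 - 5*H/9)*(-3) = -7*(-20/3 + 5*H/3) = 140/3 - 35*H/3)
-f(D(14)) = -(112 - (140/3 - 35/3*14)) = -(112 - (140/3 - 490/3)) = -(112 - 1*(-350/3)) = -(112 + 350/3) = -1*686/3 = -686/3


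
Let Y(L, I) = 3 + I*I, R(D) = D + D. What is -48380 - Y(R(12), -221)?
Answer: -97224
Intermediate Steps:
R(D) = 2*D
Y(L, I) = 3 + I**2
-48380 - Y(R(12), -221) = -48380 - (3 + (-221)**2) = -48380 - (3 + 48841) = -48380 - 1*48844 = -48380 - 48844 = -97224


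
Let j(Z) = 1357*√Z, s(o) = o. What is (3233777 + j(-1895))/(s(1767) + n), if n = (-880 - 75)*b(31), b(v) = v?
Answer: -3233777/27838 - 1357*I*√1895/27838 ≈ -116.16 - 2.122*I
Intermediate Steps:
n = -29605 (n = (-880 - 75)*31 = -955*31 = -29605)
(3233777 + j(-1895))/(s(1767) + n) = (3233777 + 1357*√(-1895))/(1767 - 29605) = (3233777 + 1357*(I*√1895))/(-27838) = (3233777 + 1357*I*√1895)*(-1/27838) = -3233777/27838 - 1357*I*√1895/27838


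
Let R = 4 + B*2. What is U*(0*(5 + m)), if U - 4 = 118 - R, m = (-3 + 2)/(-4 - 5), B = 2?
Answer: 0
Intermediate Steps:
m = 1/9 (m = -1/(-9) = -1*(-1/9) = 1/9 ≈ 0.11111)
R = 8 (R = 4 + 2*2 = 4 + 4 = 8)
U = 114 (U = 4 + (118 - 1*8) = 4 + (118 - 8) = 4 + 110 = 114)
U*(0*(5 + m)) = 114*(0*(5 + 1/9)) = 114*(0*(46/9)) = 114*0 = 0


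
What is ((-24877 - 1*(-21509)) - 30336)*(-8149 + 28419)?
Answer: -683180080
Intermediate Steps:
((-24877 - 1*(-21509)) - 30336)*(-8149 + 28419) = ((-24877 + 21509) - 30336)*20270 = (-3368 - 30336)*20270 = -33704*20270 = -683180080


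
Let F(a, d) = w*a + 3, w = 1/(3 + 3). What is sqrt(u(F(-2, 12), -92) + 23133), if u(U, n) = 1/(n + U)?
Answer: 3*sqrt(46152883)/134 ≈ 152.10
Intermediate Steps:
w = 1/6 ≈ 0.16667
F(a, d) = 3 + a/6 (F(a, d) = a/6 + 3 = 3 + a/6)
u(U, n) = 1/(U + n)
sqrt(u(F(-2, 12), -92) + 23133) = sqrt(1/((3 + (1/6)*(-2)) - 92) + 23133) = sqrt(1/((3 - 1/3) - 92) + 23133) = sqrt(1/(8/3 - 92) + 23133) = sqrt(1/(-268/3) + 23133) = sqrt(-3/268 + 23133) = sqrt(6199641/268) = 3*sqrt(46152883)/134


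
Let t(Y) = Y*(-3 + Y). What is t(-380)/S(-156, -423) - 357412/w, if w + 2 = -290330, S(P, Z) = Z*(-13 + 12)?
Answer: 10601526139/30702609 ≈ 345.30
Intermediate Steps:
S(P, Z) = -Z (S(P, Z) = Z*(-1) = -Z)
w = -290332 (w = -2 - 290330 = -290332)
t(-380)/S(-156, -423) - 357412/w = (-380*(-3 - 380))/((-1*(-423))) - 357412/(-290332) = -380*(-383)/423 - 357412*(-1/290332) = 145540*(1/423) + 89353/72583 = 145540/423 + 89353/72583 = 10601526139/30702609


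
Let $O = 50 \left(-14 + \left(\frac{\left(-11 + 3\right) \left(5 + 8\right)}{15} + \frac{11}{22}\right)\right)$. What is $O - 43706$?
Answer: $- \frac{134183}{3} \approx -44728.0$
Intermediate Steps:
$O = - \frac{3065}{3}$ ($O = 50 \left(-14 + \left(\left(-8\right) 13 \cdot \frac{1}{15} + 11 \cdot \frac{1}{22}\right)\right) = 50 \left(-14 + \left(\left(-104\right) \frac{1}{15} + \frac{1}{2}\right)\right) = 50 \left(-14 + \left(- \frac{104}{15} + \frac{1}{2}\right)\right) = 50 \left(-14 - \frac{193}{30}\right) = 50 \left(- \frac{613}{30}\right) = - \frac{3065}{3} \approx -1021.7$)
$O - 43706 = - \frac{3065}{3} - 43706 = - \frac{134183}{3}$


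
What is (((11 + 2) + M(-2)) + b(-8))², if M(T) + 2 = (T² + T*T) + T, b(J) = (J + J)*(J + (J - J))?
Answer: 21025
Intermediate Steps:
b(J) = 2*J² (b(J) = (2*J)*(J + 0) = (2*J)*J = 2*J²)
M(T) = -2 + T + 2*T² (M(T) = -2 + ((T² + T*T) + T) = -2 + ((T² + T²) + T) = -2 + (2*T² + T) = -2 + (T + 2*T²) = -2 + T + 2*T²)
(((11 + 2) + M(-2)) + b(-8))² = (((11 + 2) + (-2 - 2 + 2*(-2)²)) + 2*(-8)²)² = ((13 + (-2 - 2 + 2*4)) + 2*64)² = ((13 + (-2 - 2 + 8)) + 128)² = ((13 + 4) + 128)² = (17 + 128)² = 145² = 21025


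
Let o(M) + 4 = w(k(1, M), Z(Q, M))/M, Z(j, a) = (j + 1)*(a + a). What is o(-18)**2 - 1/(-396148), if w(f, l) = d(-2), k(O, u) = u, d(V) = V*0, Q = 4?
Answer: 6338369/396148 ≈ 16.000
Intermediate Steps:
Z(j, a) = 2*a*(1 + j) (Z(j, a) = (1 + j)*(2*a) = 2*a*(1 + j))
d(V) = 0
w(f, l) = 0
o(M) = -4 (o(M) = -4 + 0/M = -4 + 0 = -4)
o(-18)**2 - 1/(-396148) = (-4)**2 - 1/(-396148) = 16 - 1*(-1/396148) = 16 + 1/396148 = 6338369/396148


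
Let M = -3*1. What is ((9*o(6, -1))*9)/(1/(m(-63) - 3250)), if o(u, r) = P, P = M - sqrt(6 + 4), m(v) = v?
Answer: 805059 + 268353*sqrt(10) ≈ 1.6537e+6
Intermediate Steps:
M = -3
P = -3 - sqrt(10) (P = -3 - sqrt(6 + 4) = -3 - sqrt(10) ≈ -6.1623)
o(u, r) = -3 - sqrt(10)
((9*o(6, -1))*9)/(1/(m(-63) - 3250)) = ((9*(-3 - sqrt(10)))*9)/(1/(-63 - 3250)) = ((-27 - 9*sqrt(10))*9)/(1/(-3313)) = (-243 - 81*sqrt(10))/(-1/3313) = (-243 - 81*sqrt(10))*(-3313) = 805059 + 268353*sqrt(10)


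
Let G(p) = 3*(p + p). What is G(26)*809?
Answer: 126204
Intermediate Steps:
G(p) = 6*p (G(p) = 3*(2*p) = 6*p)
G(26)*809 = (6*26)*809 = 156*809 = 126204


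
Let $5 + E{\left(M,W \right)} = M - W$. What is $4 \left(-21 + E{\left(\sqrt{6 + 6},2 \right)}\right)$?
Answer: $-112 + 8 \sqrt{3} \approx -98.144$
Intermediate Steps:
$E{\left(M,W \right)} = -5 + M - W$ ($E{\left(M,W \right)} = -5 + \left(M - W\right) = -5 + M - W$)
$4 \left(-21 + E{\left(\sqrt{6 + 6},2 \right)}\right) = 4 \left(-21 - \left(7 - \sqrt{6 + 6}\right)\right) = 4 \left(-21 - \left(7 - 2 \sqrt{3}\right)\right) = 4 \left(-28 + 2 \sqrt{3}\right) = -112 + 8 \sqrt{3}$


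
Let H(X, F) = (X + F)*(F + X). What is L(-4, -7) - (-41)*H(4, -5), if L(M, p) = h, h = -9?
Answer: 32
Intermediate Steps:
L(M, p) = -9
H(X, F) = (F + X)² (H(X, F) = (F + X)*(F + X) = (F + X)²)
L(-4, -7) - (-41)*H(4, -5) = -9 - (-41)*(-5 + 4)² = -9 - (-41)*(-1)² = -9 - (-41) = -9 - 41*(-1) = -9 + 41 = 32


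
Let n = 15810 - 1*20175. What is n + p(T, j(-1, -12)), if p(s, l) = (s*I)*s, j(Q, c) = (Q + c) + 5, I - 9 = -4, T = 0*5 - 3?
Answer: -4320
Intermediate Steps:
T = -3 (T = 0 - 3 = -3)
I = 5 (I = 9 - 4 = 5)
n = -4365 (n = 15810 - 20175 = -4365)
j(Q, c) = 5 + Q + c
p(s, l) = 5*s² (p(s, l) = (s*5)*s = (5*s)*s = 5*s²)
n + p(T, j(-1, -12)) = -4365 + 5*(-3)² = -4365 + 5*9 = -4365 + 45 = -4320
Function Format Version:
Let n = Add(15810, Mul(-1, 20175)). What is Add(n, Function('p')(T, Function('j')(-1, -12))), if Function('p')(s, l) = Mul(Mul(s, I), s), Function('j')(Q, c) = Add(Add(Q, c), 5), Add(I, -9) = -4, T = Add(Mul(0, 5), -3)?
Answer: -4320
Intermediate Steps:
T = -3 (T = Add(0, -3) = -3)
I = 5 (I = Add(9, -4) = 5)
n = -4365 (n = Add(15810, -20175) = -4365)
Function('j')(Q, c) = Add(5, Q, c)
Function('p')(s, l) = Mul(5, Pow(s, 2)) (Function('p')(s, l) = Mul(Mul(s, 5), s) = Mul(Mul(5, s), s) = Mul(5, Pow(s, 2)))
Add(n, Function('p')(T, Function('j')(-1, -12))) = Add(-4365, Mul(5, Pow(-3, 2))) = Add(-4365, Mul(5, 9)) = Add(-4365, 45) = -4320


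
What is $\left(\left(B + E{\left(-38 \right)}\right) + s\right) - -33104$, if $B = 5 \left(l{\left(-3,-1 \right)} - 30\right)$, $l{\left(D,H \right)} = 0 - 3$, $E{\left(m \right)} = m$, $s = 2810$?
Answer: $35711$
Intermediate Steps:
$l{\left(D,H \right)} = -3$ ($l{\left(D,H \right)} = 0 - 3 = -3$)
$B = -165$ ($B = 5 \left(-3 - 30\right) = 5 \left(-33\right) = -165$)
$\left(\left(B + E{\left(-38 \right)}\right) + s\right) - -33104 = \left(\left(-165 - 38\right) + 2810\right) - -33104 = \left(-203 + 2810\right) + 33104 = 2607 + 33104 = 35711$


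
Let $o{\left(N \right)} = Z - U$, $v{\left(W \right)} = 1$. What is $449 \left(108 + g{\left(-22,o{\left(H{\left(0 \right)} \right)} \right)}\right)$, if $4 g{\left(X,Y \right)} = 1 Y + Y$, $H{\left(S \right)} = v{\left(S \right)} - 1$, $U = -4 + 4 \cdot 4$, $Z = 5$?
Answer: $\frac{93841}{2} \approx 46921.0$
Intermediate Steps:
$U = 12$ ($U = -4 + 16 = 12$)
$H{\left(S \right)} = 0$ ($H{\left(S \right)} = 1 - 1 = 0$)
$o{\left(N \right)} = -7$ ($o{\left(N \right)} = 5 - 12 = -7$)
$g{\left(X,Y \right)} = \frac{Y}{2}$ ($g{\left(X,Y \right)} = \frac{1 Y + Y}{4} = \frac{Y + Y}{4} = \frac{2 Y}{4} = \frac{Y}{2}$)
$449 \left(108 + g{\left(-22,o{\left(H{\left(0 \right)} \right)} \right)}\right) = 449 \left(108 + \frac{1}{2} \left(-7\right)\right) = 449 \left(108 - \frac{7}{2}\right) = 449 \cdot \frac{209}{2} = \frac{93841}{2}$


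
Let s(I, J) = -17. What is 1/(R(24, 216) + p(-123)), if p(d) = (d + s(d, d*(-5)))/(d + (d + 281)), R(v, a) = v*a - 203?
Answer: 1/4977 ≈ 0.00020092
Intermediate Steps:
R(v, a) = -203 + a*v (R(v, a) = a*v - 203 = -203 + a*v)
p(d) = (-17 + d)/(281 + 2*d) (p(d) = (d - 17)/(d + (d + 281)) = (-17 + d)/(d + (281 + d)) = (-17 + d)/(281 + 2*d))
1/(R(24, 216) + p(-123)) = 1/((-203 + 216*24) + (-17 - 123)/(281 + 2*(-123))) = 1/((-203 + 5184) - 140/(281 - 246)) = 1/(4981 - 140/35) = 1/(4981 + (1/35)*(-140)) = 1/(4981 - 4) = 1/4977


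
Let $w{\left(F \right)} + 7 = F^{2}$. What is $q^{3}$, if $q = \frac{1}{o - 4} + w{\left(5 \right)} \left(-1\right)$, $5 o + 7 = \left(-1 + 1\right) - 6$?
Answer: $- \frac{214921799}{35937} \approx -5980.5$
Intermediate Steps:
$o = - \frac{13}{5}$ ($o = - \frac{7}{5} + \frac{\left(-1 + 1\right) - 6}{5} = - \frac{7}{5} + \frac{0 - 6}{5} = - \frac{7}{5} + \frac{1}{5} \left(-6\right) = - \frac{7}{5} - \frac{6}{5} = - \frac{13}{5} \approx -2.6$)
$w{\left(F \right)} = -7 + F^{2}$
$q = - \frac{599}{33}$ ($q = \frac{1}{- \frac{13}{5} - 4} + \left(-7 + 5^{2}\right) \left(-1\right) = \frac{1}{- \frac{33}{5}} + \left(-7 + 25\right) \left(-1\right) = - \frac{5}{33} + 18 \left(-1\right) = - \frac{5}{33} - 18 = - \frac{599}{33} \approx -18.152$)
$q^{3} = \left(- \frac{599}{33}\right)^{3} = - \frac{214921799}{35937}$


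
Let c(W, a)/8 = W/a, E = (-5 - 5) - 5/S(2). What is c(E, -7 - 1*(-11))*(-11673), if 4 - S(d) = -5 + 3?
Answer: 252915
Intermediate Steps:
S(d) = 6 (S(d) = 4 - (-5 + 3) = 4 - 1*(-2) = 4 + 2 = 6)
E = -65/6 (E = (-5 - 5) - 5/6 = -10 - 5*⅙ = -10 - ⅚ = -65/6 ≈ -10.833)
c(W, a) = 8*W/a (c(W, a) = 8*(W/a) = 8*W/a)
c(E, -7 - 1*(-11))*(-11673) = (8*(-65/6)/(-7 - 1*(-11)))*(-11673) = (8*(-65/6)/(-7 + 11))*(-11673) = (8*(-65/6)/4)*(-11673) = (8*(-65/6)*(¼))*(-11673) = -65/3*(-11673) = 252915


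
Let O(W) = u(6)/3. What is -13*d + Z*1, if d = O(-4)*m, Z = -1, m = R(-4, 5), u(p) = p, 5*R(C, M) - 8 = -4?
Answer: -109/5 ≈ -21.800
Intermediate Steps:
R(C, M) = 4/5 (R(C, M) = 8/5 + (1/5)*(-4) = 8/5 - 4/5 = 4/5)
O(W) = 2 (O(W) = 6/3 = 6*(1/3) = 2)
m = 4/5 ≈ 0.80000
d = 8/5 (d = 2*(4/5) = 8/5 ≈ 1.6000)
-13*d + Z*1 = -13*8/5 - 1*1 = -104/5 - 1 = -109/5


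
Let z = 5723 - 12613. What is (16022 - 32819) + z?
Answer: -23687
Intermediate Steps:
z = -6890
(16022 - 32819) + z = (16022 - 32819) - 6890 = -16797 - 6890 = -23687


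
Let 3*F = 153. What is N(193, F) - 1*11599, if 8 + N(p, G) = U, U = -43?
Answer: -11650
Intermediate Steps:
F = 51 (F = (1/3)*153 = 51)
N(p, G) = -51 (N(p, G) = -8 - 43 = -51)
N(193, F) - 1*11599 = -51 - 1*11599 = -51 - 11599 = -11650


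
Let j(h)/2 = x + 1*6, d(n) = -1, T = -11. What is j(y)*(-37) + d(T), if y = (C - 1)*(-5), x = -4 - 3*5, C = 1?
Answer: 961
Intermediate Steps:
x = -19 (x = -4 - 15 = -19)
y = 0 (y = (1 - 1)*(-5) = 0*(-5) = 0)
j(h) = -26 (j(h) = 2*(-19 + 1*6) = 2*(-19 + 6) = 2*(-13) = -26)
j(y)*(-37) + d(T) = -26*(-37) - 1 = 962 - 1 = 961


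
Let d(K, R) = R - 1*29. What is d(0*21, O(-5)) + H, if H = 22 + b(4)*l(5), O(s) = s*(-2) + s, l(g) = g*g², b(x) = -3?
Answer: -377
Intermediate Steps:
l(g) = g³
O(s) = -s (O(s) = -2*s + s = -s)
d(K, R) = -29 + R (d(K, R) = R - 29 = -29 + R)
H = -353 (H = 22 - 3*5³ = 22 - 3*125 = 22 - 375 = -353)
d(0*21, O(-5)) + H = (-29 - 1*(-5)) - 353 = (-29 + 5) - 353 = -24 - 353 = -377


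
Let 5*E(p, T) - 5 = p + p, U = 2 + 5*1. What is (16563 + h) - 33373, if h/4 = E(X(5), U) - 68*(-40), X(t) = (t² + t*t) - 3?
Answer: -29254/5 ≈ -5850.8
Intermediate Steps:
X(t) = -3 + 2*t² (X(t) = (t² + t²) - 3 = 2*t² - 3 = -3 + 2*t²)
U = 7 (U = 2 + 5 = 7)
E(p, T) = 1 + 2*p/5 (E(p, T) = 1 + (p + p)/5 = 1 + (2*p)/5 = 1 + 2*p/5)
h = 54796/5 (h = 4*((1 + 2*(-3 + 2*5²)/5) - 68*(-40)) = 4*((1 + 2*(-3 + 2*25)/5) + 2720) = 4*((1 + 2*(-3 + 50)/5) + 2720) = 4*((1 + (⅖)*47) + 2720) = 4*((1 + 94/5) + 2720) = 4*(99/5 + 2720) = 4*(13699/5) = 54796/5 ≈ 10959.)
(16563 + h) - 33373 = (16563 + 54796/5) - 33373 = 137611/5 - 33373 = -29254/5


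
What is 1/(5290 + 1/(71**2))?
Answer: 5041/26666891 ≈ 0.00018904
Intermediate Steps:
1/(5290 + 1/(71**2)) = 1/(5290 + 1/5041) = 1/(26666891/5041) = 5041/26666891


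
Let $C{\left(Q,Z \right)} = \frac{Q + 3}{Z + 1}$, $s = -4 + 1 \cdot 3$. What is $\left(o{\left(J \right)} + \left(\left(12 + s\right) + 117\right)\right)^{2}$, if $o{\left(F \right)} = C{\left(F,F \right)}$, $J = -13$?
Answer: $\frac{597529}{36} \approx 16598.0$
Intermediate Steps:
$s = -1$ ($s = -4 + 3 = -1$)
$C{\left(Q,Z \right)} = \frac{3 + Q}{1 + Z}$
$o{\left(F \right)} = \frac{3 + F}{1 + F}$
$\left(o{\left(J \right)} + \left(\left(12 + s\right) + 117\right)\right)^{2} = \left(\frac{3 - 13}{1 - 13} + \left(\left(12 - 1\right) + 117\right)\right)^{2} = \left(\frac{1}{-12} \left(-10\right) + \left(11 + 117\right)\right)^{2} = \left(\left(- \frac{1}{12}\right) \left(-10\right) + 128\right)^{2} = \left(\frac{5}{6} + 128\right)^{2} = \left(\frac{773}{6}\right)^{2} = \frac{597529}{36}$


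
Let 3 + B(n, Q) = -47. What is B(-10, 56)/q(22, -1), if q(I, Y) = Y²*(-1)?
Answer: 50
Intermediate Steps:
q(I, Y) = -Y²
B(n, Q) = -50 (B(n, Q) = -3 - 47 = -50)
B(-10, 56)/q(22, -1) = -50/((-1*(-1)²)) = -50/((-1*1)) = -50/(-1) = -50*(-1) = 50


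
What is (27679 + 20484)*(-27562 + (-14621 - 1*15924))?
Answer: -2798607441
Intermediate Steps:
(27679 + 20484)*(-27562 + (-14621 - 1*15924)) = 48163*(-27562 + (-14621 - 15924)) = 48163*(-27562 - 30545) = 48163*(-58107) = -2798607441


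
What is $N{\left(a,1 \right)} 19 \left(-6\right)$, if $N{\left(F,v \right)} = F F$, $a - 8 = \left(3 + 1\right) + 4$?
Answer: $-29184$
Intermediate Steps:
$a = 16$ ($a = 8 + \left(\left(3 + 1\right) + 4\right) = 8 + \left(4 + 4\right) = 8 + 8 = 16$)
$N{\left(F,v \right)} = F^{2}$
$N{\left(a,1 \right)} 19 \left(-6\right) = 16^{2} \cdot 19 \left(-6\right) = 256 \cdot 19 \left(-6\right) = 4864 \left(-6\right) = -29184$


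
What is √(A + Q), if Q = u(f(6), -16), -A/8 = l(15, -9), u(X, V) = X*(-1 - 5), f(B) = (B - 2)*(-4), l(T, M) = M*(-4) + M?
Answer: 2*I*√30 ≈ 10.954*I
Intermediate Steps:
l(T, M) = -3*M (l(T, M) = -4*M + M = -3*M)
f(B) = 8 - 4*B (f(B) = (-2 + B)*(-4) = 8 - 4*B)
u(X, V) = -6*X (u(X, V) = X*(-6) = -6*X)
A = -216 (A = -(-24)*(-9) = -8*27 = -216)
Q = 96 (Q = -6*(8 - 4*6) = -6*(8 - 24) = -6*(-16) = 96)
√(A + Q) = √(-216 + 96) = √(-120) = 2*I*√30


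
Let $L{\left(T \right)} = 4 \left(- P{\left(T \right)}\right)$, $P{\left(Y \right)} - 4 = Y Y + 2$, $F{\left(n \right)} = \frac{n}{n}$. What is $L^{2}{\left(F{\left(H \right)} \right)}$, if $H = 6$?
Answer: $784$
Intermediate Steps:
$F{\left(n \right)} = 1$
$P{\left(Y \right)} = 6 + Y^{2}$ ($P{\left(Y \right)} = 4 + \left(Y Y + 2\right) = 4 + \left(Y^{2} + 2\right) = 4 + \left(2 + Y^{2}\right) = 6 + Y^{2}$)
$L{\left(T \right)} = -24 - 4 T^{2}$ ($L{\left(T \right)} = 4 \left(- (6 + T^{2})\right) = 4 \left(-6 - T^{2}\right) = -24 - 4 T^{2}$)
$L^{2}{\left(F{\left(H \right)} \right)} = \left(-24 - 4 \cdot 1^{2}\right)^{2} = \left(-24 - 4\right)^{2} = \left(-28\right)^{2} = 784$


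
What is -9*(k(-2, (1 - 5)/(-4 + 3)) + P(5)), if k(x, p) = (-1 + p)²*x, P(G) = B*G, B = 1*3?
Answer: 27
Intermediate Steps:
B = 3
P(G) = 3*G
k(x, p) = x*(-1 + p)²
-9*(k(-2, (1 - 5)/(-4 + 3)) + P(5)) = -9*(-2*(-1 + (1 - 5)/(-4 + 3))² + 3*5) = -9*(-2*(-1 - 4/(-1))² + 15) = -9*(-2*(-1 - 4*(-1))² + 15) = -9*(-2*(-1 + 4)² + 15) = -9*(-2*3² + 15) = -9*(-2*9 + 15) = -9*(-18 + 15) = -9*(-3) = 27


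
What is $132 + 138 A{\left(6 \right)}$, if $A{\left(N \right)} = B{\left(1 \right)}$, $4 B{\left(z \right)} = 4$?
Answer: $270$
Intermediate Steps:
$B{\left(z \right)} = 1$ ($B{\left(z \right)} = \frac{1}{4} \cdot 4 = 1$)
$A{\left(N \right)} = 1$
$132 + 138 A{\left(6 \right)} = 132 + 138 \cdot 1 = 132 + 138 = 270$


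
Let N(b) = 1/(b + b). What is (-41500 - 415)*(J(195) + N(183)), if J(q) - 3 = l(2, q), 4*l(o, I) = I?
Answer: -1587865945/732 ≈ -2.1692e+6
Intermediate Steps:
l(o, I) = I/4
J(q) = 3 + q/4
N(b) = 1/(2*b)
(-41500 - 415)*(J(195) + N(183)) = (-41500 - 415)*((3 + (¼)*195) + (½)/183) = -41915*((3 + 195/4) + (½)*(1/183)) = -41915*(207/4 + 1/366) = -41915*37883/732 = -1587865945/732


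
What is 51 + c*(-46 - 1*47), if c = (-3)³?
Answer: 2562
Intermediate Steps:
c = -27
51 + c*(-46 - 1*47) = 51 - 27*(-46 - 1*47) = 51 - 27*(-46 - 47) = 51 - 27*(-93) = 51 + 2511 = 2562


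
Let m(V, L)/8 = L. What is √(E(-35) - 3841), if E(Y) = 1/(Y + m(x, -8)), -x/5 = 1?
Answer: 2*I*√1045715/33 ≈ 61.976*I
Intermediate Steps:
x = -5 (x = -5*1 = -5)
m(V, L) = 8*L
E(Y) = 1/(-64 + Y) (E(Y) = 1/(Y + 8*(-8)) = 1/(Y - 64) = 1/(-64 + Y))
√(E(-35) - 3841) = √(1/(-64 - 35) - 3841) = √(1/(-99) - 3841) = √(-1/99 - 3841) = √(-380260/99) = 2*I*√1045715/33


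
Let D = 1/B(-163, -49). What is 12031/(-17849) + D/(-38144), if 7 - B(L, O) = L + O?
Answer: -100501409465/149102264064 ≈ -0.67404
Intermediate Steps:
B(L, O) = 7 - L - O (B(L, O) = 7 - (L + O) = 7 + (-L - O) = 7 - L - O)
D = 1/219 (D = 1/(7 - 1*(-163) - 1*(-49)) = 1/(7 + 163 + 49) = 1/219 ≈ 0.0045662)
12031/(-17849) + D/(-38144) = 12031/(-17849) + (1/219)/(-38144) = 12031*(-1/17849) + (1/219)*(-1/38144) = -12031/17849 - 1/8353536 = -100501409465/149102264064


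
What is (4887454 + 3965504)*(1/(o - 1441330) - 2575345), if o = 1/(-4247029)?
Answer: -139563699499734072046252992/6121370308571 ≈ -2.2799e+13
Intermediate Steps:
o = -1/4247029 ≈ -2.3546e-7
(4887454 + 3965504)*(1/(o - 1441330) - 2575345) = (4887454 + 3965504)*(1/(-1/4247029 - 1441330) - 2575345) = 8852958*(1/(-6121370308571/4247029) - 2575345) = 8852958*(-4247029/6121370308571 - 2575345) = 8852958*(-15764640417331029024/6121370308571) = -139563699499734072046252992/6121370308571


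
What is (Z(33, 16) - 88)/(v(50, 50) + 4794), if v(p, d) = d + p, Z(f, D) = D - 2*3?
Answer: -39/2447 ≈ -0.015938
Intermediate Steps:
Z(f, D) = -6 + D (Z(f, D) = D - 6 = -6 + D)
(Z(33, 16) - 88)/(v(50, 50) + 4794) = ((-6 + 16) - 88)/((50 + 50) + 4794) = (10 - 88)/(100 + 4794) = -78/4894 = -78*1/4894 = -39/2447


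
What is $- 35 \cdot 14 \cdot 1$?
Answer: $-490$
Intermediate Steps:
$- 35 \cdot 14 \cdot 1 = \left(-35\right) 14 = -490$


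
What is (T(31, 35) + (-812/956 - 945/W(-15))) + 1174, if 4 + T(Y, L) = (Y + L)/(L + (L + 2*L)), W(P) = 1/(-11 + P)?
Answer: 430623877/16730 ≈ 25740.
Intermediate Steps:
T(Y, L) = -4 + (L + Y)/(4*L) (T(Y, L) = -4 + (Y + L)/(L + (L + 2*L)) = -4 + (L + Y)/(L + 3*L) = -4 + (L + Y)/((4*L)) = -4 + (L + Y)*(1/(4*L)) = -4 + (L + Y)/(4*L))
(T(31, 35) + (-812/956 - 945/W(-15))) + 1174 = ((¼)*(31 - 15*35)/35 + (-812/956 - 945/(1/(-11 - 15)))) + 1174 = ((¼)*(1/35)*(31 - 525) + (-812*1/956 - 945/(1/(-26)))) + 1174 = ((¼)*(1/35)*(-494) + (-203/239 - 945/(-1/26))) + 1174 = (-247/70 + (-203/239 - 945*(-26))) + 1174 = (-247/70 + (-203/239 + 24570)) + 1174 = (-247/70 + 5872027/239) + 1174 = 410982857/16730 + 1174 = 430623877/16730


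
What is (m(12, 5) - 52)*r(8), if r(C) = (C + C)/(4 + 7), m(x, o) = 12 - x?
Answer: -832/11 ≈ -75.636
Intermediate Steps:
r(C) = 2*C/11 (r(C) = (2*C)/11 = (2*C)*(1/11) = 2*C/11)
(m(12, 5) - 52)*r(8) = ((12 - 1*12) - 52)*((2/11)*8) = ((12 - 12) - 52)*(16/11) = (0 - 52)*(16/11) = -52*16/11 = -832/11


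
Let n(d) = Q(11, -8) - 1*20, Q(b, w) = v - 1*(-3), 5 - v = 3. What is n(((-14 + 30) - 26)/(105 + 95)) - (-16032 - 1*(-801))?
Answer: 15216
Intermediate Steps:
v = 2 (v = 5 - 1*3 = 5 - 3 = 2)
Q(b, w) = 5 (Q(b, w) = 2 - 1*(-3) = 2 + 3 = 5)
n(d) = -15 (n(d) = 5 - 1*20 = 5 - 20 = -15)
n(((-14 + 30) - 26)/(105 + 95)) - (-16032 - 1*(-801)) = -15 - (-16032 - 1*(-801)) = -15 - (-16032 + 801) = -15 - 1*(-15231) = -15 + 15231 = 15216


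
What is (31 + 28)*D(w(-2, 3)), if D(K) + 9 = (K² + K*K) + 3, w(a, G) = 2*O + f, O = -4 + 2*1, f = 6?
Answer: 118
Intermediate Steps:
O = -2 (O = -4 + 2 = -2)
w(a, G) = 2 (w(a, G) = 2*(-2) + 6 = -4 + 6 = 2)
D(K) = -6 + 2*K² (D(K) = -9 + ((K² + K*K) + 3) = -9 + ((K² + K²) + 3) = -9 + (2*K² + 3) = -9 + (3 + 2*K²) = -6 + 2*K²)
(31 + 28)*D(w(-2, 3)) = (31 + 28)*(-6 + 2*2²) = 59*(-6 + 2*4) = 59*(-6 + 8) = 59*2 = 118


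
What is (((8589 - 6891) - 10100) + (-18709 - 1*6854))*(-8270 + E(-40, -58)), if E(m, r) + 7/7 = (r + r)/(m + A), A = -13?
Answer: 14885059355/53 ≈ 2.8085e+8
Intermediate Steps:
E(m, r) = -1 + 2*r/(-13 + m) (E(m, r) = -1 + (r + r)/(m - 13) = -1 + (2*r)/(-13 + m) = -1 + 2*r/(-13 + m))
(((8589 - 6891) - 10100) + (-18709 - 1*6854))*(-8270 + E(-40, -58)) = (((8589 - 6891) - 10100) + (-18709 - 1*6854))*(-8270 + (13 - 1*(-40) + 2*(-58))/(-13 - 40)) = ((1698 - 10100) + (-18709 - 6854))*(-8270 + (13 + 40 - 116)/(-53)) = (-8402 - 25563)*(-8270 - 1/53*(-63)) = -33965*(-8270 + 63/53) = -33965*(-438247/53) = 14885059355/53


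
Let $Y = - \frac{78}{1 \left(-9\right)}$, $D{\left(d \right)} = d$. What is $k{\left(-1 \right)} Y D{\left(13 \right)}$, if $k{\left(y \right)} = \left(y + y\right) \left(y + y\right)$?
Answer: $\frac{1352}{3} \approx 450.67$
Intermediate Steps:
$k{\left(y \right)} = 4 y^{2}$ ($k{\left(y \right)} = 2 y 2 y = 4 y^{2}$)
$Y = \frac{26}{3}$ ($Y = - \frac{78}{-9} = \left(-78\right) \left(- \frac{1}{9}\right) = \frac{26}{3} \approx 8.6667$)
$k{\left(-1 \right)} Y D{\left(13 \right)} = 4 \left(-1\right)^{2} \cdot \frac{26}{3} \cdot 13 = 4 \cdot 1 \cdot \frac{26}{3} \cdot 13 = 4 \cdot \frac{26}{3} \cdot 13 = \frac{104}{3} \cdot 13 = \frac{1352}{3}$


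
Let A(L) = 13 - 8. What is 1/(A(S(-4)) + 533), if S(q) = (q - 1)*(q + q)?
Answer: 1/538 ≈ 0.0018587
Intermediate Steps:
S(q) = 2*q*(-1 + q) (S(q) = (-1 + q)*(2*q) = 2*q*(-1 + q))
A(L) = 5
1/(A(S(-4)) + 533) = 1/(5 + 533) = 1/538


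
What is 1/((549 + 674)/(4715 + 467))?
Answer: 5182/1223 ≈ 4.2371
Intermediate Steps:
1/((549 + 674)/(4715 + 467)) = 1/(1223/5182) = 5182/1223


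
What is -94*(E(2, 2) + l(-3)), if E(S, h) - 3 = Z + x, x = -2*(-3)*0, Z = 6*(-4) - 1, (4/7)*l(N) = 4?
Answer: 1410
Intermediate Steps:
l(N) = 7 (l(N) = (7/4)*4 = 7)
Z = -25 (Z = -24 - 1 = -25)
x = 0 (x = 6*0 = 0)
E(S, h) = -22 (E(S, h) = 3 + (-25 + 0) = 3 - 25 = -22)
-94*(E(2, 2) + l(-3)) = -94*(-22 + 7) = -94*(-15) = 1410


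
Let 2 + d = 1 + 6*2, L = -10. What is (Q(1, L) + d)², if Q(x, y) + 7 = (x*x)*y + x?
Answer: 25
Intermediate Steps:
Q(x, y) = -7 + x + y*x² (Q(x, y) = -7 + ((x*x)*y + x) = -7 + (x²*y + x) = -7 + (y*x² + x) = -7 + (x + y*x²) = -7 + x + y*x²)
d = 11 (d = -2 + (1 + 6*2) = -2 + (1 + 12) = -2 + 13 = 11)
(Q(1, L) + d)² = ((-7 + 1 - 10*1²) + 11)² = ((-7 + 1 - 10*1) + 11)² = ((-7 + 1 - 10) + 11)² = (-16 + 11)² = (-5)² = 25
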